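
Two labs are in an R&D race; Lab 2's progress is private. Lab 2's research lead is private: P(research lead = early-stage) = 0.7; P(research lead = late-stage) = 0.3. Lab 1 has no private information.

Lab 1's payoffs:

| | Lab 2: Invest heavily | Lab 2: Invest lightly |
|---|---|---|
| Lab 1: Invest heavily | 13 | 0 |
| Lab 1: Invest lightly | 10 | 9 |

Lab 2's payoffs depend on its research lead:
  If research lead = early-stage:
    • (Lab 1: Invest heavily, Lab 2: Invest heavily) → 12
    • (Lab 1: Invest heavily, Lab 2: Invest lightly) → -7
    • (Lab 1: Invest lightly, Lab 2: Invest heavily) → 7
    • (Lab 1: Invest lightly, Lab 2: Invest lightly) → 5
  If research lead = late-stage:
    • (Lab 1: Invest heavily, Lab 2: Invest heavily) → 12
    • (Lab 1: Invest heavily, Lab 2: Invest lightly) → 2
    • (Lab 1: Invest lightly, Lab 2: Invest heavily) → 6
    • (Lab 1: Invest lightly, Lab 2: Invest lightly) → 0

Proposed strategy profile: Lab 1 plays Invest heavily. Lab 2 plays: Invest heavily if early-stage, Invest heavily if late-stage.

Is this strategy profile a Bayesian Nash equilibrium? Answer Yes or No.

Yes

Lab 1 plays Invest heavily: E[Invest heavily] = 0.7·(13) + 0.3·(13) = 13; E[Invest lightly] = 10. Best-responding. ✓
Lab 2 (research lead early-stage), facing Invest heavily: Invest heavily gives 12, Invest lightly gives -7. Proposed Invest heavily is best. ✓
Lab 2 (research lead late-stage), facing Invest heavily: Invest heavily gives 12, Invest lightly gives 2. Proposed Invest heavily is best. ✓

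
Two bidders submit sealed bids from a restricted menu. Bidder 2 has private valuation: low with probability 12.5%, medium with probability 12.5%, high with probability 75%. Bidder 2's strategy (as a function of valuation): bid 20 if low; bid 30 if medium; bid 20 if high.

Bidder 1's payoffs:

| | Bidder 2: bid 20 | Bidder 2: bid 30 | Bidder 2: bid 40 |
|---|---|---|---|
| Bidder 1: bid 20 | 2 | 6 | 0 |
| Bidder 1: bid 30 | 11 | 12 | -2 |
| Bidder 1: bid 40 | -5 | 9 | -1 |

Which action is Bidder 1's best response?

Compute Bidder 1's expected payoff for each action, taking the expectation over Bidder 2's type.
E[bid 20] = 0.125·(2) + 0.125·(6) + 0.75·(2) = 2.5
E[bid 30] = 0.125·(11) + 0.125·(12) + 0.75·(11) = 11.125
E[bid 40] = 0.125·(-5) + 0.125·(9) + 0.75·(-5) = -3.25
Best response: bid 30 (11.125 is the largest).

bid 30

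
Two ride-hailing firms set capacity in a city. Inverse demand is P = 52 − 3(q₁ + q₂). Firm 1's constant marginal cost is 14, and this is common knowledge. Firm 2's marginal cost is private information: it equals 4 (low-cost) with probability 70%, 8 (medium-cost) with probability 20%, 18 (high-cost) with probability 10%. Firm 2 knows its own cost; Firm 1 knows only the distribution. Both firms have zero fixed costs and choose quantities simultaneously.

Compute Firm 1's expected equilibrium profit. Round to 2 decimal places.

33.78

Type-c best response for Firm 2: q₂(c) = (52 − c)/6 − q₁/2.
Firm 1 maximizes expected profit; its first-order condition is 52 − 6q₁ − 3E[q₂] − 14 = 0.
Substituting E[q₂] and solving: E[c₂] = 6.2, so q₁ = (52 − 2·14 + 6.2)/9 = 3.35556.
E[P] = 52 − 3·(q₁ + E[q₂]) = 24.0667; Firm 1's expected profit = (E[P] − 14)·q₁ = (24.0667 − 14)·3.35556 = 33.7793.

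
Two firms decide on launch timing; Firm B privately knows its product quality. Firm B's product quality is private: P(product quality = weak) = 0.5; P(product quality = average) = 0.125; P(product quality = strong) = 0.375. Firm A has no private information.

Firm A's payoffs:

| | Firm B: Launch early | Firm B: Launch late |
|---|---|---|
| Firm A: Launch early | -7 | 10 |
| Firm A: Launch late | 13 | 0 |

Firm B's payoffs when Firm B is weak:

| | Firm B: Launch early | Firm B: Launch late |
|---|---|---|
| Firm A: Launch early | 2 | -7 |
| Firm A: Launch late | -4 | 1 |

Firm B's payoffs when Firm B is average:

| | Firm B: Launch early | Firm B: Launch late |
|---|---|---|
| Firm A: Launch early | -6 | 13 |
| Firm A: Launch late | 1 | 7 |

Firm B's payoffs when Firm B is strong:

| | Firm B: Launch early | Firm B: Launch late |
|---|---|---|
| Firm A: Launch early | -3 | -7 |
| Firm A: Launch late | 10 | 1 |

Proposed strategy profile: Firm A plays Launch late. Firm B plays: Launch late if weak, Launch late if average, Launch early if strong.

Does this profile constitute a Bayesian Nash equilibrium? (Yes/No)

Firm A plays Launch late: E[Launch late] = 0.5·(0) + 0.125·(0) + 0.375·(13) = 4.875; E[Launch early] = 3.625. Best-responding. ✓
Firm B (product quality weak), facing Launch late: Launch early gives -4, Launch late gives 1. Proposed Launch late is best. ✓
Firm B (product quality average), facing Launch late: Launch early gives 1, Launch late gives 7. Proposed Launch late is best. ✓
Firm B (product quality strong), facing Launch late: Launch early gives 10, Launch late gives 1. Proposed Launch early is best. ✓

Yes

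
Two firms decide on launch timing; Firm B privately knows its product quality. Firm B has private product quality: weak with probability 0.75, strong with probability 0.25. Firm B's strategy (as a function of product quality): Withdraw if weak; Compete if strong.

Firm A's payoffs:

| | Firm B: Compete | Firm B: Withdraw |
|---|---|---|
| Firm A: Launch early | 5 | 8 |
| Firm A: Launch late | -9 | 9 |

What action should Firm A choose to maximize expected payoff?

Launch early

E[Launch early] = 0.75·(8) + 0.25·(5) = 7.25
E[Launch late] = 0.75·(9) + 0.25·(-9) = 4.5
Best response: Launch early (7.25 is the largest).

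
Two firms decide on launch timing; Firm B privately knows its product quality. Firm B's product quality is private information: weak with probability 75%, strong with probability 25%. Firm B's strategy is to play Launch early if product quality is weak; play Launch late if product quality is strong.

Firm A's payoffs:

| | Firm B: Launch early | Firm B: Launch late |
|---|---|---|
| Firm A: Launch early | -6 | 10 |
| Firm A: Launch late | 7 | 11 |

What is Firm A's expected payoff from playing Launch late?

8

Take the expectation over Firm B's product quality, weighting each type's action by its prior probability.
E[Launch late] = 0.75·7 + 0.25·11 = 5.25 + 2.75 = 8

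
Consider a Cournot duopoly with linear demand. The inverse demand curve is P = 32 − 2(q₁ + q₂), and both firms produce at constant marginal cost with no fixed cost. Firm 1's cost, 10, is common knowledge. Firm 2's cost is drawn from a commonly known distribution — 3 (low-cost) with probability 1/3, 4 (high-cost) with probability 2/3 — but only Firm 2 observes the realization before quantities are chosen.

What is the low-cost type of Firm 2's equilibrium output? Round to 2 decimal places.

5.94

Type-c best response for Firm 2: q₂(c) = (32 − c)/4 − q₁/2.
Firm 1 maximizes expected profit; its first-order condition is 32 − 4q₁ − 2E[q₂] − 10 = 0.
Substituting E[q₂] and solving: E[c₂] = 3.66667, so q₁ = (32 − 2·10 + 3.66667)/6 = 2.61111.
q₂(low-cost) = (32 − 3 − 2·2.61111)/4 = 5.94444.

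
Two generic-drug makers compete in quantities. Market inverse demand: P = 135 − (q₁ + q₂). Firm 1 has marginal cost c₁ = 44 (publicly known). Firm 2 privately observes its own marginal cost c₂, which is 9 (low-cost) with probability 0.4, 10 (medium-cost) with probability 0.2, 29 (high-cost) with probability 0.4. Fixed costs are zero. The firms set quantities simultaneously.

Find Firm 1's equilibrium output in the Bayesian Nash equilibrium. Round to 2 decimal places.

Type-c best response for Firm 2: q₂(c) = (135 − c)/2 − q₁/2.
Firm 1 maximizes expected profit; its first-order condition is 135 − 2q₁ − E[q₂] − 44 = 0.
Substituting E[q₂] and solving: E[c₂] = 17.2, so q₁ = (135 − 2·44 + 17.2)/3 = 21.4.

21.40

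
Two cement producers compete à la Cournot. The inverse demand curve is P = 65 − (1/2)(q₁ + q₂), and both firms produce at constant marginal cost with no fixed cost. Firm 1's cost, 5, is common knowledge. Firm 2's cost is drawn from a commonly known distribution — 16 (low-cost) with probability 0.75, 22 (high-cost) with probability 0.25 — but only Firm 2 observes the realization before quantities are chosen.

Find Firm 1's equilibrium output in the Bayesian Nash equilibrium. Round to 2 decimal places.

Each type of Firm 2 best-responds to q₁; Firm 1 best-responds to the expected q₂ over Firm 2's types.
Firm 2 with cost c maximizes (65 − (1/2)(q₁+q₂) − c)·q₂, giving q₂(c) = (65 − c − (1/2)q₁).
E[c₂] = 0.75·16 + 0.25·22 = 17.5
Firm 1's FOC against E[q₂] yields q₁ = (65 − 2·5 + E[c₂])/(3/2) = (65 − 10 + 17.5)/(3/2) = 48.3333.

48.33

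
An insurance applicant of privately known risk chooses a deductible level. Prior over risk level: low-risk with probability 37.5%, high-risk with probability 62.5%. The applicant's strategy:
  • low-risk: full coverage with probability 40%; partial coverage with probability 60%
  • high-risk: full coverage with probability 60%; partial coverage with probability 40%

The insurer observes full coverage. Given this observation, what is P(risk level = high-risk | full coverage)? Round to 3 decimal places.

Apply Bayes' rule using the sender's strategy as the likelihood.
P(full coverage) = 0.375·0.4 + 0.625·0.6 = 0.525
P(high-risk | full coverage) = (0.625·0.6) / 0.525 = 0.375 / 0.525 = 0.714286

0.714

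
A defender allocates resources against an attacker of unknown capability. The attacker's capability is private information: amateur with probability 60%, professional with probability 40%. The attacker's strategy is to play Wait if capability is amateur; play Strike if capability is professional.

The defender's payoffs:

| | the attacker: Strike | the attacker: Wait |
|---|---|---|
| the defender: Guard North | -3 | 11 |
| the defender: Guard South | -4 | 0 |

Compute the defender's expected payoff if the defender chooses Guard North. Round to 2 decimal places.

5.40

E[Guard North] = 0.6·11 + 0.4·(-3) = 6.6 + (-1.2) = 5.4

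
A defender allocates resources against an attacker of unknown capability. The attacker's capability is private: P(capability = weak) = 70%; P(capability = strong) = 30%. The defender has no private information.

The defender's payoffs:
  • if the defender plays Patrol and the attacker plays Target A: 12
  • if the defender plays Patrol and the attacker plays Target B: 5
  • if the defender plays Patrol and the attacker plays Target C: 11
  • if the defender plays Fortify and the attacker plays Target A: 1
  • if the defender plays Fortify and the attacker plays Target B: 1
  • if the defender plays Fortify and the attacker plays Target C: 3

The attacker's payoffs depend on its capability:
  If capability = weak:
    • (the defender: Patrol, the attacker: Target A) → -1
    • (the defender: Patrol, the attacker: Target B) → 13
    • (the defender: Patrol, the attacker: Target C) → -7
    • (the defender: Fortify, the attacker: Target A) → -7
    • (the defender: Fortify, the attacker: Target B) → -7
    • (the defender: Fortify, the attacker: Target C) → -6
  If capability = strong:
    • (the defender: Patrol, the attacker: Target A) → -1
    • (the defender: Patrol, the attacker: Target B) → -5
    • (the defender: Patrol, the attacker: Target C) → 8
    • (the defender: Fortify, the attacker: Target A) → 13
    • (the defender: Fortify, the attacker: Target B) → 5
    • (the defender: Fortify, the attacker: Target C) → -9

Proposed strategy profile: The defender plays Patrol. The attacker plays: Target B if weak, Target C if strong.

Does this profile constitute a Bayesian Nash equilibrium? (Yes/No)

Yes

The defender plays Patrol: E[Patrol] = 0.7·(5) + 0.3·(11) = 6.8; E[Fortify] = 1.6. Best-responding. ✓
The attacker (capability weak), facing Patrol: Target A gives -1, Target B gives 13, Target C gives -7. Proposed Target B is best. ✓
The attacker (capability strong), facing Patrol: Target A gives -1, Target B gives -5, Target C gives 8. Proposed Target C is best. ✓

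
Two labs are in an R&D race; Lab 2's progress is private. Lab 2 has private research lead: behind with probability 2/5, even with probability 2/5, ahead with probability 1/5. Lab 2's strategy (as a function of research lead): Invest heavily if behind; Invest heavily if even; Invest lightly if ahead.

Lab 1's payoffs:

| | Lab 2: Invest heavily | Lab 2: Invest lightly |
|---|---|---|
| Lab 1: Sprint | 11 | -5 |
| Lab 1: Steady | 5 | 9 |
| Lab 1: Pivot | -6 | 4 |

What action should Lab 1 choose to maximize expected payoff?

Compute Lab 1's expected payoff for each action, taking the expectation over Lab 2's type.
E[Sprint] = 2/5·(11) + 2/5·(11) + 1/5·(-5) = 39/5
E[Steady] = 2/5·(5) + 2/5·(5) + 1/5·(9) = 29/5
E[Pivot] = 2/5·(-6) + 2/5·(-6) + 1/5·(4) = -4
Best response: Sprint (39/5 is the largest).

Sprint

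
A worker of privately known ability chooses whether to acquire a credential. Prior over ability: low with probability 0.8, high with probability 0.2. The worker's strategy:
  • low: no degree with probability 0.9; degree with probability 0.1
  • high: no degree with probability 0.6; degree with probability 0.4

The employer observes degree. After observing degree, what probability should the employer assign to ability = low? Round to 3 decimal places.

Apply Bayes' rule using the sender's strategy as the likelihood.
P(degree) = 0.8·0.1 + 0.2·0.4 = 0.16
P(low | degree) = (0.8·0.1) / 0.16 = 0.08 / 0.16 = 0.5

0.500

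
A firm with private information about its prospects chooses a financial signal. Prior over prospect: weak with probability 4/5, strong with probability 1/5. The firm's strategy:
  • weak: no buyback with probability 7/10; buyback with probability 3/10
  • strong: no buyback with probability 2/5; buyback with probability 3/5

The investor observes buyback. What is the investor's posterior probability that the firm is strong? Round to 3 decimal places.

Apply Bayes' rule using the sender's strategy as the likelihood.
P(buyback) = (4/5)·(3/10) + (1/5)·(3/5) = 9/25
P(strong | buyback) = ((1/5)·(3/5)) / (9/25) = (3/25) / (9/25) = 1/3

0.333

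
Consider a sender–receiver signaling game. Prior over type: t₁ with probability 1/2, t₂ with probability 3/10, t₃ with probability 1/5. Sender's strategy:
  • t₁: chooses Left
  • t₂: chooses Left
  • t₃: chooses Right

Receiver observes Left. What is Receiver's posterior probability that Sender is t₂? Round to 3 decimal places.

P(Left) = (1/2)·1 + (3/10)·1 + (1/5)·0 = 4/5
P(t₂ | Left) = ((3/10)·1) / (4/5) = (3/10) / (4/5) = 3/8

0.375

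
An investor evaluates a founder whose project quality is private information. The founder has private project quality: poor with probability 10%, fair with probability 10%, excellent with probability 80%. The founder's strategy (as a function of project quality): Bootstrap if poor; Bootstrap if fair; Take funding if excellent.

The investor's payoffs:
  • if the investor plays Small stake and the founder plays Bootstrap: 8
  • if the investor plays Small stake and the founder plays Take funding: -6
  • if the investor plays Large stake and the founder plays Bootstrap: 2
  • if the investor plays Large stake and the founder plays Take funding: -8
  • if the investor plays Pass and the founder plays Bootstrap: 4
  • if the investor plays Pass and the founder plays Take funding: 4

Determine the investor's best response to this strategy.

Compute the investor's expected payoff for each action, taking the expectation over the founder's type.
E[Small stake] = 0.1·(8) + 0.1·(8) + 0.8·(-6) = -3.2
E[Large stake] = 0.1·(2) + 0.1·(2) + 0.8·(-8) = -6
E[Pass] = 0.1·(4) + 0.1·(4) + 0.8·(4) = 4
Best response: Pass (4 is the largest).

Pass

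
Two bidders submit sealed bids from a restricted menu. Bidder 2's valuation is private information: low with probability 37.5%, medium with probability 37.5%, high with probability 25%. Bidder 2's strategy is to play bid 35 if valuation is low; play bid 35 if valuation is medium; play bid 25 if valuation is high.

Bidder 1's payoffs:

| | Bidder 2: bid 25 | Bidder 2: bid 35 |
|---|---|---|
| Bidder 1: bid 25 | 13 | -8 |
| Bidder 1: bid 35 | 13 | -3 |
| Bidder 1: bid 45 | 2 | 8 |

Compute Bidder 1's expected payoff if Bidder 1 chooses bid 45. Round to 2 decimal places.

6.50

E[bid 45] = 0.375·8 + 0.375·8 + 0.25·2 = 3 + 3 + 0.5 = 6.5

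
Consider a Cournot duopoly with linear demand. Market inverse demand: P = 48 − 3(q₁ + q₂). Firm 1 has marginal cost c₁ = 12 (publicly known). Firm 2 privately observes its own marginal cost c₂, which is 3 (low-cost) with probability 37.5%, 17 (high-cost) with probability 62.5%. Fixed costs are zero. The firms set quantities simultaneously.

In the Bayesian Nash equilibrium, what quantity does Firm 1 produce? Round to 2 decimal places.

3.97

Type-c best response for Firm 2: q₂(c) = (48 − c)/6 − q₁/2.
Firm 1 maximizes expected profit; its first-order condition is 48 − 6q₁ − 3E[q₂] − 12 = 0.
Substituting E[q₂] and solving: E[c₂] = 11.75, so q₁ = (48 − 2·12 + 11.75)/9 = 3.97222.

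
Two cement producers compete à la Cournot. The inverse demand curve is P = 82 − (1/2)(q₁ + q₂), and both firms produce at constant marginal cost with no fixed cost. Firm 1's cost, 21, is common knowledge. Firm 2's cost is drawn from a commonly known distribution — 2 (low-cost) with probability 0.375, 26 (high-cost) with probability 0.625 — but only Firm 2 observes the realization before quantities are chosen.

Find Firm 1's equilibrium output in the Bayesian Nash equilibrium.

38

Type-c best response for Firm 2: q₂(c) = (82 − c) − q₁/2.
Firm 1 maximizes expected profit; its first-order condition is 82 − q₁ − (1/2)E[q₂] − 21 = 0.
Substituting E[q₂] and solving: E[c₂] = 17, so q₁ = (82 − 2·21 + 17)/(3/2) = 38.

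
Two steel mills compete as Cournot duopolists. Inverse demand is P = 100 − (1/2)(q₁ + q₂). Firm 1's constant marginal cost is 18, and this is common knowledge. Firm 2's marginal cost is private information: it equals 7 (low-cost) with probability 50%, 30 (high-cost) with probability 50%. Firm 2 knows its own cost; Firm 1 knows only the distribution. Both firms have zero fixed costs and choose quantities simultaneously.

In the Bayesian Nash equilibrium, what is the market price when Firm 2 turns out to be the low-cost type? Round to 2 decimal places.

Firm 2 with cost c maximizes (100 − (1/2)(q₁+q₂) − c)·q₂, giving q₂(c) = (100 − c − (1/2)q₁).
E[c₂] = 0.5·7 + 0.5·30 = 18.5
Firm 1's FOC against E[q₂] yields q₁ = (100 − 2·18 + E[c₂])/(3/2) = (100 − 36 + 18.5)/(3/2) = 55.
q₂(low-cost) = 65.5, so P = 100 − (1/2)·(55 + 65.5) = 39.75.

39.75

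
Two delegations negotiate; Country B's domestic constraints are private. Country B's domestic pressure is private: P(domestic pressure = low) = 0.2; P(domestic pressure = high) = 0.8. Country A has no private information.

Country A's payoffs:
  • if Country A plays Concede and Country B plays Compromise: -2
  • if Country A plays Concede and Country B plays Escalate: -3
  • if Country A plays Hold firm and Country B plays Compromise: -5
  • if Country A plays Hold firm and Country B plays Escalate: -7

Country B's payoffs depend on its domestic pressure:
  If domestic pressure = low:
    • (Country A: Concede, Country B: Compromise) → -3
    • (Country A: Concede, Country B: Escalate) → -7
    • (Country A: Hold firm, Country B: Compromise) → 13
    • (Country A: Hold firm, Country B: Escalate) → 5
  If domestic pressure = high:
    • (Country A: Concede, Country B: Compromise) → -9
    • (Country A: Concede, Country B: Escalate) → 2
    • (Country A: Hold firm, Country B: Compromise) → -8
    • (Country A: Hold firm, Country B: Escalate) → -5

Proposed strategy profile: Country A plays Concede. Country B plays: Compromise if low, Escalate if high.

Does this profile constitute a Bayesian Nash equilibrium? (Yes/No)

Country A plays Concede: E[Concede] = 0.2·(-2) + 0.8·(-3) = -2.8; E[Hold firm] = -6.6. Best-responding. ✓
Country B (domestic pressure low), facing Concede: Compromise gives -3, Escalate gives -7. Proposed Compromise is best. ✓
Country B (domestic pressure high), facing Concede: Compromise gives -9, Escalate gives 2. Proposed Escalate is best. ✓

Yes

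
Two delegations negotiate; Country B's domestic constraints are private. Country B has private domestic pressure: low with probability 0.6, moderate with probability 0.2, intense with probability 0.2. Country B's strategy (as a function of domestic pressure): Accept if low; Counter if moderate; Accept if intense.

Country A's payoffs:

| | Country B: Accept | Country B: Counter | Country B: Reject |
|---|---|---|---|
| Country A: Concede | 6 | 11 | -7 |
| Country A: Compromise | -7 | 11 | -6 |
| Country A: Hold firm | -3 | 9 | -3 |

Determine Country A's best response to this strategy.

Concede

E[Concede] = 0.6·(6) + 0.2·(11) + 0.2·(6) = 7
E[Compromise] = 0.6·(-7) + 0.2·(11) + 0.2·(-7) = -3.4
E[Hold firm] = 0.6·(-3) + 0.2·(9) + 0.2·(-3) = -0.6
Best response: Concede (7 is the largest).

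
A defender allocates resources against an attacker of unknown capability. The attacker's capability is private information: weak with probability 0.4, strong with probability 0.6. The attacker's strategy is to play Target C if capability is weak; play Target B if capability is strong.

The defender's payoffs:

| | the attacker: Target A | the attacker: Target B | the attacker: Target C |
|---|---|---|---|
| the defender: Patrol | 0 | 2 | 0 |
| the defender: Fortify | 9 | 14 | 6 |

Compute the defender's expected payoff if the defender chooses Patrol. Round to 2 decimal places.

1.20

E[Patrol] = 0.4·0 + 0.6·2 = 0 + 1.2 = 1.2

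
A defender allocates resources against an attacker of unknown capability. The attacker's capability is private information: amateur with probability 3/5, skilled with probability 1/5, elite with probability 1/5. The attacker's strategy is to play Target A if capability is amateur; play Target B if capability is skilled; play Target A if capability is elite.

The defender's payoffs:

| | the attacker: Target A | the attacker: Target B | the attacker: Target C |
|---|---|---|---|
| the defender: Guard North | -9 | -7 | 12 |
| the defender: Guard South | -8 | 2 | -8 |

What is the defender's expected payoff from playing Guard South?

-6

Take the expectation over the attacker's capability, weighting each type's action by its prior probability.
E[Guard South] = 3/5·(-8) + 1/5·2 + 1/5·(-8) = (-24/5) + 2/5 + (-8/5) = -6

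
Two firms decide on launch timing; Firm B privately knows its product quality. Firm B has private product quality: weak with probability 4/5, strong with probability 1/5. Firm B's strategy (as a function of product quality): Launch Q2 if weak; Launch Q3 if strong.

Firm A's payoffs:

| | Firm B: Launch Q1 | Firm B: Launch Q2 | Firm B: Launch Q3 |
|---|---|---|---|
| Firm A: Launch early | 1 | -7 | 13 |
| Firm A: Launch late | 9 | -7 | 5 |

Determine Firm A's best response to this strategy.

E[Launch early] = 4/5·(-7) + 1/5·(13) = -3
E[Launch late] = 4/5·(-7) + 1/5·(5) = -23/5
Best response: Launch early (-3 is the largest).

Launch early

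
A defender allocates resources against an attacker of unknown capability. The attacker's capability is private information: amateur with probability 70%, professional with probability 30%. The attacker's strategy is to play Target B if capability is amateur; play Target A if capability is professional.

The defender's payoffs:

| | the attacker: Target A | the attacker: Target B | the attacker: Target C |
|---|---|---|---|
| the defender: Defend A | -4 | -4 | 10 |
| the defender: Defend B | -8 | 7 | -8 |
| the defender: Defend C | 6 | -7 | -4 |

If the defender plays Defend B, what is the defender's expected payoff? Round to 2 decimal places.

2.50

Take the expectation over the attacker's capability, weighting each type's action by its prior probability.
E[Defend B] = 0.7·7 + 0.3·(-8) = 4.9 + (-2.4) = 2.5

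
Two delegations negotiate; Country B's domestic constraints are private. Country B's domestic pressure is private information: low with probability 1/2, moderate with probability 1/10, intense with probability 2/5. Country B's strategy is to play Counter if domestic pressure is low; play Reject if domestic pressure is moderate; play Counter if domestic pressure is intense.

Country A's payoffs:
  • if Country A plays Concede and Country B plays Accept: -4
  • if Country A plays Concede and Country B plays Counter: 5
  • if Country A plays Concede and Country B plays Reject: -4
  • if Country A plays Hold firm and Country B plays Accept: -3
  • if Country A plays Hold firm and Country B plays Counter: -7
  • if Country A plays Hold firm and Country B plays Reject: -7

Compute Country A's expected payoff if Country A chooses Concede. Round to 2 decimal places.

Take the expectation over Country B's domestic pressure, weighting each type's action by its prior probability.
E[Concede] = 1/2·5 + 1/10·(-4) + 2/5·5 = 5/2 + (-2/5) + 2 = 41/10

4.10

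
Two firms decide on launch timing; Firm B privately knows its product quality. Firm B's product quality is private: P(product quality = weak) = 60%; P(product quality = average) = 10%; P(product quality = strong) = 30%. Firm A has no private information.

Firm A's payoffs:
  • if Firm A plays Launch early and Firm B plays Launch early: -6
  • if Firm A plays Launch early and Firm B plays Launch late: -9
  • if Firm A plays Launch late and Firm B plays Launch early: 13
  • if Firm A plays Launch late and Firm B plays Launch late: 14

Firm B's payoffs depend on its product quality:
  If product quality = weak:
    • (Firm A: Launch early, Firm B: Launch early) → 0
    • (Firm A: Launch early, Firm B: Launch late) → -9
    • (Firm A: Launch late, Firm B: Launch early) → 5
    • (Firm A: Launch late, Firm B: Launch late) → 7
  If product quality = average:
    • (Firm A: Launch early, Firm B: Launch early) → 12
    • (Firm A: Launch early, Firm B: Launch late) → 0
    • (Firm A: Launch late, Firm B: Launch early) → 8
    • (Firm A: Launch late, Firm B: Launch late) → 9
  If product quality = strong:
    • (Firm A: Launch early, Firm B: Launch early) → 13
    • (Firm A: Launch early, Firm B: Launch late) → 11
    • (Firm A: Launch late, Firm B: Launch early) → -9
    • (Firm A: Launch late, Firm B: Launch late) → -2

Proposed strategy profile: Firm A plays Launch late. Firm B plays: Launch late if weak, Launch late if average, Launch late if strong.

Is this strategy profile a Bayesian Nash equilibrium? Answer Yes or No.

Yes

Firm A plays Launch late: E[Launch late] = 0.6·(14) + 0.1·(14) + 0.3·(14) = 14; E[Launch early] = -9. Best-responding. ✓
Firm B (product quality weak), facing Launch late: Launch early gives 5, Launch late gives 7. Proposed Launch late is best. ✓
Firm B (product quality average), facing Launch late: Launch early gives 8, Launch late gives 9. Proposed Launch late is best. ✓
Firm B (product quality strong), facing Launch late: Launch early gives -9, Launch late gives -2. Proposed Launch late is best. ✓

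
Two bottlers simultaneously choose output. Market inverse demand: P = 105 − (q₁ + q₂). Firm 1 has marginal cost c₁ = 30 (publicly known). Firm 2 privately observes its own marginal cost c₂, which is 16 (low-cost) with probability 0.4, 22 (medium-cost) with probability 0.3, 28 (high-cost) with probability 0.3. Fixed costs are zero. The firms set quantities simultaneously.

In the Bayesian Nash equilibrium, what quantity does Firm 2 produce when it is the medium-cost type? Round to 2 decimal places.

Firm 2 with cost c maximizes (105 − (q₁+q₂) − c)·q₂, giving q₂(c) = (105 − c − q₁)/2.
E[c₂] = 0.4·16 + 0.3·22 + 0.3·28 = 21.4
Firm 1's FOC against E[q₂] yields q₁ = (105 − 2·30 + E[c₂])/3 = (105 − 60 + 21.4)/3 = 22.1333.
q₂(medium-cost) = (105 − 22 − 22.1333)/2 = 30.4333.

30.43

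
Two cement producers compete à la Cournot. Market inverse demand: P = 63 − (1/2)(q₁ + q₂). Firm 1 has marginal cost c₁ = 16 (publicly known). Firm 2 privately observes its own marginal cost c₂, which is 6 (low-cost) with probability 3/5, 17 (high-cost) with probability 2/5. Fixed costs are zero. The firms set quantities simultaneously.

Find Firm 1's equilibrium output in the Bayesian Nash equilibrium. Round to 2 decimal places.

Firm 2 with cost c maximizes (63 − (1/2)(q₁+q₂) − c)·q₂, giving q₂(c) = (63 − c − (1/2)q₁).
E[c₂] = 3/5·6 + 2/5·17 = 10.4
Firm 1's FOC against E[q₂] yields q₁ = (63 − 2·16 + E[c₂])/(3/2) = (63 − 32 + 10.4)/(3/2) = 27.6.

27.60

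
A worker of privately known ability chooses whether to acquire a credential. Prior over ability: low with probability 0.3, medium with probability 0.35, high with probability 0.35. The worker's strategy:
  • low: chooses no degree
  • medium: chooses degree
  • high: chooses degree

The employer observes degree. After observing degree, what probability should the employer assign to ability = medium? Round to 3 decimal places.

0.500

Apply Bayes' rule using the sender's strategy as the likelihood.
P(degree) = 0.3·0 + 0.35·1 + 0.35·1 = 0.7
P(medium | degree) = (0.35·1) / 0.7 = 0.35 / 0.7 = 0.5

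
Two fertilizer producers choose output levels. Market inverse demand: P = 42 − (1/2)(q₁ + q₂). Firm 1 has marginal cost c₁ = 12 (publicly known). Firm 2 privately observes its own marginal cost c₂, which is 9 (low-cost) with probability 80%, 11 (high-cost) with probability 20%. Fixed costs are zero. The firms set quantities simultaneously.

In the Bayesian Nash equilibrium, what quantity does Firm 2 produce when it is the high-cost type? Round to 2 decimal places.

21.87

Type-c best response for Firm 2: q₂(c) = (42 − c) − q₁/2.
Firm 1 maximizes expected profit; its first-order condition is 42 − q₁ − (1/2)E[q₂] − 12 = 0.
Substituting E[q₂] and solving: E[c₂] = 9.4, so q₁ = (42 − 2·12 + 9.4)/(3/2) = 18.2667.
q₂(high-cost) = (42 − 11 − (1/2)·18.2667) = 21.8667.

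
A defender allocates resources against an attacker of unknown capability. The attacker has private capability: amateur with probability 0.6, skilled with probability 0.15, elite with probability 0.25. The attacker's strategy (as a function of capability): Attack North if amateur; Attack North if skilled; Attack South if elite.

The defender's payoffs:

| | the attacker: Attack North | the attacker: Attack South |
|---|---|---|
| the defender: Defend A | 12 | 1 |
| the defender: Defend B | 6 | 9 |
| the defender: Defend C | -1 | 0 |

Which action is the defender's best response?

Defend A

Compute the defender's expected payoff for each action, taking the expectation over the attacker's type.
E[Defend A] = 0.6·(12) + 0.15·(12) + 0.25·(1) = 9.25
E[Defend B] = 0.6·(6) + 0.15·(6) + 0.25·(9) = 6.75
E[Defend C] = 0.6·(-1) + 0.15·(-1) + 0.25·(0) = -0.75
Best response: Defend A (9.25 is the largest).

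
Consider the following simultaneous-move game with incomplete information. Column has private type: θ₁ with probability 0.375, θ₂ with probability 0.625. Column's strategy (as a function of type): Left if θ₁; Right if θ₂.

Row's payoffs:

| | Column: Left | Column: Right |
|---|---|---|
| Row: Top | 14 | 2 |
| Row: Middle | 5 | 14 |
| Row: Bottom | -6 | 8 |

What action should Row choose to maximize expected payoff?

Middle

E[Top] = 0.375·(14) + 0.625·(2) = 6.5
E[Middle] = 0.375·(5) + 0.625·(14) = 10.625
E[Bottom] = 0.375·(-6) + 0.625·(8) = 2.75
Best response: Middle (10.625 is the largest).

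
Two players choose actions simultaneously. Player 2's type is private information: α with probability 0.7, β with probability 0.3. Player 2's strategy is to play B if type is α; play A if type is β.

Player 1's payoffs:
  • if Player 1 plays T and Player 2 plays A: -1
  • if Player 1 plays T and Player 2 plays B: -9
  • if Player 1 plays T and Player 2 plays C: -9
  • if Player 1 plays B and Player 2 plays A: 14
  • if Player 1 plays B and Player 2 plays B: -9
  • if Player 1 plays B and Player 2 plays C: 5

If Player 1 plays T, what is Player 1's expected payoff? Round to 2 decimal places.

Take the expectation over Player 2's type, weighting each type's action by its prior probability.
E[T] = 0.7·(-9) + 0.3·(-1) = (-6.3) + (-0.3) = -6.6

-6.60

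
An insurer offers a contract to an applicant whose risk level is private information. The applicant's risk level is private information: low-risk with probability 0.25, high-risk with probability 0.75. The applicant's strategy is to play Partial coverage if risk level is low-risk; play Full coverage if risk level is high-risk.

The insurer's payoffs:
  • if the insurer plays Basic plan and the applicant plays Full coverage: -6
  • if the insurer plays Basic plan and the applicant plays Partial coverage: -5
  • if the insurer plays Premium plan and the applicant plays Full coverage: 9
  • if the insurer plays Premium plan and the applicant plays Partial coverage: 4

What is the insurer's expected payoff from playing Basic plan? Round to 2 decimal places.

-5.75

E[Basic plan] = 0.25·(-5) + 0.75·(-6) = (-1.25) + (-4.5) = -5.75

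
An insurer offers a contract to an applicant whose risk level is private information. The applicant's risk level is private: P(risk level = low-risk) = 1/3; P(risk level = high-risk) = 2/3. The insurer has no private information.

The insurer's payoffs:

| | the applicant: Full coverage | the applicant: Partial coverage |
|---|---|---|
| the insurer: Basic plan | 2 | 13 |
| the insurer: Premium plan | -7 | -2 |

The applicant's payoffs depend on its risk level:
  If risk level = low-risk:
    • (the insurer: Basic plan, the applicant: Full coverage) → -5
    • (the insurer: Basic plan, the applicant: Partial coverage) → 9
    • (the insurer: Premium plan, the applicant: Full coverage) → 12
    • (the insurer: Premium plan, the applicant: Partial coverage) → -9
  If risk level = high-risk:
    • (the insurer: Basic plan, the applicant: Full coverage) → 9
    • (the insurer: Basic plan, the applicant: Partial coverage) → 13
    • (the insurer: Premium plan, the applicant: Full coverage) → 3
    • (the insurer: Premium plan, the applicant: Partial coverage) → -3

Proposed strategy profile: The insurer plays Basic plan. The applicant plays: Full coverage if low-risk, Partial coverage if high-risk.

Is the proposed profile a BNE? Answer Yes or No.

No

The insurer plays Basic plan: E[Basic plan] = 1/3·(2) + 2/3·(13) = 28/3; E[Premium plan] = -11/3. Best-responding. ✓
The applicant (risk level low-risk), facing Basic plan: Full coverage gives -5, Partial coverage gives 9. Proposed Full coverage is not best — profitable deviation exists. ✗
The applicant (risk level high-risk), facing Basic plan: Full coverage gives 9, Partial coverage gives 13. Proposed Partial coverage is best. ✓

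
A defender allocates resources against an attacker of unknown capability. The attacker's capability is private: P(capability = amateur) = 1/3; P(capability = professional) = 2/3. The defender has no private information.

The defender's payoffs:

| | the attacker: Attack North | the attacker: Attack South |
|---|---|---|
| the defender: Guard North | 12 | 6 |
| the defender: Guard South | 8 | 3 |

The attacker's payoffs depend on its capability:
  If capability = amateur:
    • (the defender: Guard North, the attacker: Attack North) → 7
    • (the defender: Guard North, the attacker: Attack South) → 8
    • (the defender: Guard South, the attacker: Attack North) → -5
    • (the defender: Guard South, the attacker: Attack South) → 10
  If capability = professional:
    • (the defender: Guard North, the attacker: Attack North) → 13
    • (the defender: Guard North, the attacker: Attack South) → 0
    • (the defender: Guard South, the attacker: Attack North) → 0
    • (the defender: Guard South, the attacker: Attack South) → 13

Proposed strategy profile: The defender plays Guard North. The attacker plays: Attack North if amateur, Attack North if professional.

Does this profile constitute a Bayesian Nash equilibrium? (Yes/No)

The defender plays Guard North: E[Guard North] = 1/3·(12) + 2/3·(12) = 12; E[Guard South] = 8. Best-responding. ✓
The attacker (capability amateur), facing Guard North: Attack North gives 7, Attack South gives 8. Proposed Attack North is not best — profitable deviation exists. ✗
The attacker (capability professional), facing Guard North: Attack North gives 13, Attack South gives 0. Proposed Attack North is best. ✓

No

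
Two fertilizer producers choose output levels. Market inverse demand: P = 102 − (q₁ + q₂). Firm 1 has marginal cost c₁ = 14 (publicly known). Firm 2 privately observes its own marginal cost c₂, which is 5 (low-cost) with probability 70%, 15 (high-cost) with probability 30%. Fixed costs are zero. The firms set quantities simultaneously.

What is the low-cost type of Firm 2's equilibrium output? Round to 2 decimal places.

34.83

Each type of Firm 2 best-responds to q₁; Firm 1 best-responds to the expected q₂ over Firm 2's types.
Firm 2 with cost c maximizes (102 − (q₁+q₂) − c)·q₂, giving q₂(c) = (102 − c − q₁)/2.
E[c₂] = 0.7·5 + 0.3·15 = 8
Firm 1's FOC against E[q₂] yields q₁ = (102 − 2·14 + E[c₂])/3 = (102 − 28 + 8)/3 = 27.3333.
q₂(low-cost) = (102 − 5 − 27.3333)/2 = 34.8333.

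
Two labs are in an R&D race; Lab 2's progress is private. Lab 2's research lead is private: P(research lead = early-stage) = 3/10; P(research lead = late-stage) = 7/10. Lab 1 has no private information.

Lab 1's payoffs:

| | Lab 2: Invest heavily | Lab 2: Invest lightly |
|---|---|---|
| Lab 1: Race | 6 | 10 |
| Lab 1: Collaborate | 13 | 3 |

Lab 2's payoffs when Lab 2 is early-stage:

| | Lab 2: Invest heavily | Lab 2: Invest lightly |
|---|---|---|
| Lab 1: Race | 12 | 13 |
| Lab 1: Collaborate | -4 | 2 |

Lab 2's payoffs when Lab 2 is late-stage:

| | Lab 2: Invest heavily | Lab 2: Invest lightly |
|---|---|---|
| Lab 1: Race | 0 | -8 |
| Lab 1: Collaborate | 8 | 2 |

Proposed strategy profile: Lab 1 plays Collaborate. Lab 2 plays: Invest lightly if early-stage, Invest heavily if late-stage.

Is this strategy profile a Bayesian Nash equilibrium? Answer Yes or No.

Yes

A profile is a BNE iff every type of every player is best-responding given beliefs about the other side.
Lab 1 plays Collaborate: E[Collaborate] = 3/10·(3) + 7/10·(13) = 10; E[Race] = 36/5. Best-responding. ✓
Lab 2 (research lead early-stage), facing Collaborate: Invest heavily gives -4, Invest lightly gives 2. Proposed Invest lightly is best. ✓
Lab 2 (research lead late-stage), facing Collaborate: Invest heavily gives 8, Invest lightly gives 2. Proposed Invest heavily is best. ✓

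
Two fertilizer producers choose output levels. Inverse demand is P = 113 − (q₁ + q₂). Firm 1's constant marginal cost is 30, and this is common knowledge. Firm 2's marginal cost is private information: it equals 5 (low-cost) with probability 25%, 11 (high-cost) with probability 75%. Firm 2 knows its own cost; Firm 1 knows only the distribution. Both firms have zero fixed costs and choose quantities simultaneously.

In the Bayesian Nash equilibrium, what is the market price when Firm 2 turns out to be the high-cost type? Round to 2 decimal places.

Each type of Firm 2 best-responds to q₁; Firm 1 best-responds to the expected q₂ over Firm 2's types.
Firm 2 with cost c maximizes (113 − (q₁+q₂) − c)·q₂, giving q₂(c) = (113 − c − q₁)/2.
E[c₂] = 0.25·5 + 0.75·11 = 9.5
Firm 1's FOC against E[q₂] yields q₁ = (113 − 2·30 + E[c₂])/3 = (113 − 60 + 9.5)/3 = 20.8333.
q₂(high-cost) = 40.5833, so P = 113 − (20.8333 + 40.5833) = 51.5833.

51.58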